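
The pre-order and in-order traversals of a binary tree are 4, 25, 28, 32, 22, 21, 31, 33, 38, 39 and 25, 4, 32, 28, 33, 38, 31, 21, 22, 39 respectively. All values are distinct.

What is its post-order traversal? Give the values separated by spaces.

The first element of pre-order is the root; it splits in-order into left and right subtrees.
Root 4: left subtree has 1 node {25}, right has 8 {32, 28, 33, 38, 31, 21, 22, 39}.
  Root 28: left subtree has 1 node {32}, right has 6 {33, 38, 31, 21, 22, 39}.
    Root 22: left subtree has 4 nodes {33, 38, 31, 21}, right has 1 {39}.
      Root 21: left subtree has 3 nodes {33, 38, 31}, right has 0 { }.
        Root 31: left subtree has 2 nodes {33, 38}, right has 0 { }.
          Root 33: left subtree has 0 nodes { }, right has 1 {38}.

25 32 38 33 31 21 39 22 28 4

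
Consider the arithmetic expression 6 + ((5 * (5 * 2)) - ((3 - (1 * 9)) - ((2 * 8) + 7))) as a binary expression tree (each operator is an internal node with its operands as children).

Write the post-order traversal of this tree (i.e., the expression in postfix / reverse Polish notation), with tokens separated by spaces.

6 5 5 2 * * 3 1 9 * - 2 8 * 7 + - - +

Post-order on an expression tree gives postfix notation: for each operator, emit left operand, right operand, then the operator.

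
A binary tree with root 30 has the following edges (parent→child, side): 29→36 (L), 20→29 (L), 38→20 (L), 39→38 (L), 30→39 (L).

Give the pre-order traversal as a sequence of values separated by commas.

Pre-order visits the node, then its left subtree, then its right subtree.
Visit 30.
At 30: go left to 39.
  Visit 39.
  At 39: go left to 38.
    Visit 38.
    At 38: go left to 20.
      Visit 20.
      At 20: go left to 29.
        Visit 29.
        At 29: go left to 36.
          36 is a leaf — visit 36.
        At 29: no right child.
      At 20: no right child.
    At 38: no right child.
  At 39: no right child.
At 30: no right child.

30, 39, 38, 20, 29, 36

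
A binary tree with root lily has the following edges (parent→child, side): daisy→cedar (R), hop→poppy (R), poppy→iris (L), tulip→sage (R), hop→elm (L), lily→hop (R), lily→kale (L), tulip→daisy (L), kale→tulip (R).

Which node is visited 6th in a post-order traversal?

Post-order visits the left subtree, then the right subtree, then the node.
At lily: go left to kale.
  At kale: no left child.
  At kale: go right to tulip.
    At tulip: go left to daisy.
      At daisy: no left child.
      At daisy: go right to cedar.
        cedar is a leaf — visit cedar.
      Visit daisy.
    At tulip: go right to sage.
      sage is a leaf — visit sage.
    Visit tulip.
  Visit kale.
At lily: go right to hop.
  At hop: go left to elm.
    elm is a leaf — visit elm.
  At hop: go right to poppy.
    At poppy: go left to iris.
      iris is a leaf — visit iris.
    At poppy: no right child.
    Visit poppy.
  Visit hop.
Visit lily.
Full post-order sequence: cedar, daisy, sage, tulip, kale, elm, iris, poppy, hop, lily.

elm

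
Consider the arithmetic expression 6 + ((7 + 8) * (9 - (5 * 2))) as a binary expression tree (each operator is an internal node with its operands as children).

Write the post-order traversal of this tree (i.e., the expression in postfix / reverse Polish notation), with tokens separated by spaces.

Post-order on an expression tree gives postfix notation: for each operator, emit left operand, right operand, then the operator.

6 7 8 + 9 5 2 * - * +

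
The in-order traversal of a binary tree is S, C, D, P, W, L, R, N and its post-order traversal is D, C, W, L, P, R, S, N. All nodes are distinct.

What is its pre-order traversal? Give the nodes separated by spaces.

The last element of post-order is the root; it splits in-order into left and right subtrees.
Root N: left subtree has 7 nodes {S, C, D, P, W, L, R}, right has 0 { }.
  Root S: left subtree has 0 nodes { }, right has 6 {C, D, P, W, L, R}.
    Root R: left subtree has 5 nodes {C, D, P, W, L}, right has 0 { }.
      Root P: left subtree has 2 nodes {C, D}, right has 2 {W, L}.
        Root C: left subtree has 0 nodes { }, right has 1 {D}.
        Root L: left subtree has 1 node {W}, right has 0 { }.

N S R P C D L W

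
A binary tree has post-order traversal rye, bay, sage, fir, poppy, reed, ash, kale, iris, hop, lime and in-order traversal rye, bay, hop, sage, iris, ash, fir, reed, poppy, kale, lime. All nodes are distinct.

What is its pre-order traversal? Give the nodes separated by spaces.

The last element of post-order is the root; it splits in-order into left and right subtrees.
Root lime: left subtree has 10 nodes {rye, bay, hop, sage, iris, ash, fir, reed, poppy, kale}, right has 0 { }.
  Root hop: left subtree has 2 nodes {rye, bay}, right has 7 {sage, iris, ash, fir, reed, poppy, kale}.
    Root bay: left subtree has 1 node {rye}, right has 0 { }.
    Root iris: left subtree has 1 node {sage}, right has 5 {ash, fir, reed, poppy, kale}.
      Root kale: left subtree has 4 nodes {ash, fir, reed, poppy}, right has 0 { }.
        Root ash: left subtree has 0 nodes { }, right has 3 {fir, reed, poppy}.
          Root reed: left subtree has 1 node {fir}, right has 1 {poppy}.

lime hop bay rye iris sage kale ash reed fir poppy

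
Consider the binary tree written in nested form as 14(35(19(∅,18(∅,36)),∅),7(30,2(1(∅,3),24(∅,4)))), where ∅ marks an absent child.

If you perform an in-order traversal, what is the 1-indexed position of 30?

In-order visits the left subtree, then the node, then the right subtree.
At 14: go left to 35.
  At 35: go left to 19.
    At 19: no left child.
    Visit 19.
    At 19: go right to 18.
      At 18: no left child.
      Visit 18.
      At 18: go right to 36.
        36 is a leaf — visit 36.
  Visit 35.
  At 35: no right child.
Visit 14.
At 14: go right to 7.
  At 7: go left to 30.
    30 is a leaf — visit 30.
  Visit 7.
  At 7: go right to 2.
    At 2: go left to 1.
      At 1: no left child.
      Visit 1.
      At 1: go right to 3.
        3 is a leaf — visit 3.
    Visit 2.
    At 2: go right to 24.
      At 24: no left child.
      Visit 24.
      At 24: go right to 4.
        4 is a leaf — visit 4.
Full in-order sequence: 19, 18, 36, 35, 14, 30, 7, 1, 3, 2, 24, 4.

6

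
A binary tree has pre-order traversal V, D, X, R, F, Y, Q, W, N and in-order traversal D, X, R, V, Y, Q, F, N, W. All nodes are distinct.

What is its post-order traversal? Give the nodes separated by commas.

The first element of pre-order is the root; it splits in-order into left and right subtrees.
Root V: left subtree has 3 nodes {D, X, R}, right has 5 {Y, Q, F, N, W}.
  Root D: left subtree has 0 nodes { }, right has 2 {X, R}.
    Root X: left subtree has 0 nodes { }, right has 1 {R}.
  Root F: left subtree has 2 nodes {Y, Q}, right has 2 {N, W}.
    Root Y: left subtree has 0 nodes { }, right has 1 {Q}.
    Root W: left subtree has 1 node {N}, right has 0 { }.

R, X, D, Q, Y, N, W, F, V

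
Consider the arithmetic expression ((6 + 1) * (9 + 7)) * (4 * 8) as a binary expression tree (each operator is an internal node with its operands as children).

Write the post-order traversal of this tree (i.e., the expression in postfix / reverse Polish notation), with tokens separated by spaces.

6 1 + 9 7 + * 4 8 * *

Post-order on an expression tree gives postfix notation: for each operator, emit left operand, right operand, then the operator.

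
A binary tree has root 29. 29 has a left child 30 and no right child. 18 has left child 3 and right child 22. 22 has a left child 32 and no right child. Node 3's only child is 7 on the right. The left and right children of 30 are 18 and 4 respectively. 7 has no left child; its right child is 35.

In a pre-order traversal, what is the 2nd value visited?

Pre-order visits the node, then its left subtree, then its right subtree.
Visit 29.
At 29: go left to 30.
  Visit 30.
  At 30: go left to 18.
    Visit 18.
    At 18: go left to 3.
      Visit 3.
      At 3: no left child.
      At 3: go right to 7.
        Visit 7.
        At 7: no left child.
        At 7: go right to 35.
          35 is a leaf — visit 35.
    At 18: go right to 22.
      Visit 22.
      At 22: go left to 32.
        32 is a leaf — visit 32.
      At 22: no right child.
  At 30: go right to 4.
    4 is a leaf — visit 4.
At 29: no right child.
Full pre-order sequence: 29, 30, 18, 3, 7, 35, 22, 32, 4.

30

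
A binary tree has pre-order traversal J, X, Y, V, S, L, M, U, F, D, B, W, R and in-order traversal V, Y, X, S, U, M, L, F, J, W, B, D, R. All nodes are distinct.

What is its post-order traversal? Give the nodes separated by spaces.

The first element of pre-order is the root; it splits in-order into left and right subtrees.
Root J: left subtree has 8 nodes {V, Y, X, S, U, M, L, F}, right has 4 {W, B, D, R}.
  Root X: left subtree has 2 nodes {V, Y}, right has 5 {S, U, M, L, F}.
    Root Y: left subtree has 1 node {V}, right has 0 { }.
    Root S: left subtree has 0 nodes { }, right has 4 {U, M, L, F}.
      Root L: left subtree has 2 nodes {U, M}, right has 1 {F}.
        Root M: left subtree has 1 node {U}, right has 0 { }.
  Root D: left subtree has 2 nodes {W, B}, right has 1 {R}.
    Root B: left subtree has 1 node {W}, right has 0 { }.

V Y U M F L S X W B R D J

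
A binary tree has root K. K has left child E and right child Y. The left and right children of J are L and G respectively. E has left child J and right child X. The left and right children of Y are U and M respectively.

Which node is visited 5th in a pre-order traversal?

G

Pre-order visits the node, then its left subtree, then its right subtree.
Visit K.
At K: go left to E.
  Visit E.
  At E: go left to J.
    Visit J.
    At J: go left to L.
      L is a leaf — visit L.
    At J: go right to G.
      G is a leaf — visit G.
  At E: go right to X.
    X is a leaf — visit X.
At K: go right to Y.
  Visit Y.
  At Y: go left to U.
    U is a leaf — visit U.
  At Y: go right to M.
    M is a leaf — visit M.
Full pre-order sequence: K, E, J, L, G, X, Y, U, M.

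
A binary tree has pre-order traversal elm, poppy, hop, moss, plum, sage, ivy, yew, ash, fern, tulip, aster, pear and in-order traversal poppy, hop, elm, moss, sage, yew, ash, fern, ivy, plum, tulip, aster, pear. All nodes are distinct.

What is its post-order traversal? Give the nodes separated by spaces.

The first element of pre-order is the root; it splits in-order into left and right subtrees.
Root elm: left subtree has 2 nodes {poppy, hop}, right has 10 {moss, sage, yew, ash, fern, ivy, plum, tulip, aster, pear}.
  Root poppy: left subtree has 0 nodes { }, right has 1 {hop}.
  Root moss: left subtree has 0 nodes { }, right has 9 {sage, yew, ash, fern, ivy, plum, tulip, aster, pear}.
    Root plum: left subtree has 5 nodes {sage, yew, ash, fern, ivy}, right has 3 {tulip, aster, pear}.
      Root sage: left subtree has 0 nodes { }, right has 4 {yew, ash, fern, ivy}.
        Root ivy: left subtree has 3 nodes {yew, ash, fern}, right has 0 { }.
          Root yew: left subtree has 0 nodes { }, right has 2 {ash, fern}.
            Root ash: left subtree has 0 nodes { }, right has 1 {fern}.
      Root tulip: left subtree has 0 nodes { }, right has 2 {aster, pear}.
        Root aster: left subtree has 0 nodes { }, right has 1 {pear}.

hop poppy fern ash yew ivy sage pear aster tulip plum moss elm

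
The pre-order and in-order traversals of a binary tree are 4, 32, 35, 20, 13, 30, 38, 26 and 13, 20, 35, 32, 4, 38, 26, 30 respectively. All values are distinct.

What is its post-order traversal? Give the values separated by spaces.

The first element of pre-order is the root; it splits in-order into left and right subtrees.
Root 4: left subtree has 4 nodes {13, 20, 35, 32}, right has 3 {38, 26, 30}.
  Root 32: left subtree has 3 nodes {13, 20, 35}, right has 0 { }.
    Root 35: left subtree has 2 nodes {13, 20}, right has 0 { }.
      Root 20: left subtree has 1 node {13}, right has 0 { }.
  Root 30: left subtree has 2 nodes {38, 26}, right has 0 { }.
    Root 38: left subtree has 0 nodes { }, right has 1 {26}.

13 20 35 32 26 38 30 4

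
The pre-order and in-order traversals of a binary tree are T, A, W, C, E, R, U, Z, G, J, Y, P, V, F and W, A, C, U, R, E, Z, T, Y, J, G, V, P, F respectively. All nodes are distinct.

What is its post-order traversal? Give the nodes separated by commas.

W, U, R, Z, E, C, A, Y, J, V, F, P, G, T

The first element of pre-order is the root; it splits in-order into left and right subtrees.
Root T: left subtree has 7 nodes {W, A, C, U, R, E, Z}, right has 6 {Y, J, G, V, P, F}.
  Root A: left subtree has 1 node {W}, right has 5 {C, U, R, E, Z}.
    Root C: left subtree has 0 nodes { }, right has 4 {U, R, E, Z}.
      Root E: left subtree has 2 nodes {U, R}, right has 1 {Z}.
        Root R: left subtree has 1 node {U}, right has 0 { }.
  Root G: left subtree has 2 nodes {Y, J}, right has 3 {V, P, F}.
    Root J: left subtree has 1 node {Y}, right has 0 { }.
    Root P: left subtree has 1 node {V}, right has 1 {F}.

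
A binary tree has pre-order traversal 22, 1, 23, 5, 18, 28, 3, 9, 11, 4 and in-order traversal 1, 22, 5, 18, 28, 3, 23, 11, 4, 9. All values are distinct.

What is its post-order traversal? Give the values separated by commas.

The first element of pre-order is the root; it splits in-order into left and right subtrees.
Root 22: left subtree has 1 node {1}, right has 8 {5, 18, 28, 3, 23, 11, 4, 9}.
  Root 23: left subtree has 4 nodes {5, 18, 28, 3}, right has 3 {11, 4, 9}.
    Root 5: left subtree has 0 nodes { }, right has 3 {18, 28, 3}.
      Root 18: left subtree has 0 nodes { }, right has 2 {28, 3}.
        Root 28: left subtree has 0 nodes { }, right has 1 {3}.
    Root 9: left subtree has 2 nodes {11, 4}, right has 0 { }.
      Root 11: left subtree has 0 nodes { }, right has 1 {4}.

1, 3, 28, 18, 5, 4, 11, 9, 23, 22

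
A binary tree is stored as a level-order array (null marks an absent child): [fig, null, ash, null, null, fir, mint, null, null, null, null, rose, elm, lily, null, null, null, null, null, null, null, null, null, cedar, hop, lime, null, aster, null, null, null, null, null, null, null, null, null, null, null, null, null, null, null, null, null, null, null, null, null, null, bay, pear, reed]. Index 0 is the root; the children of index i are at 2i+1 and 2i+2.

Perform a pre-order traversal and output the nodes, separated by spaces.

fig ash fir rose cedar hop bay elm lime pear reed mint lily aster

Pre-order visits the node, then its left subtree, then its right subtree.
Visit fig.
At fig: no left child.
At fig: go right to ash.
  Visit ash.
  At ash: go left to fir.
    Visit fir.
    At fir: go left to rose.
      Visit rose.
      At rose: go left to cedar.
        cedar is a leaf — visit cedar.
      At rose: go right to hop.
        Visit hop.
        At hop: no left child.
        At hop: go right to bay.
          bay is a leaf — visit bay.
    At fir: go right to elm.
      Visit elm.
      At elm: go left to lime.
        Visit lime.
        At lime: go left to pear.
          pear is a leaf — visit pear.
        At lime: go right to reed.
          reed is a leaf — visit reed.
      At elm: no right child.
  At ash: go right to mint.
    Visit mint.
    At mint: go left to lily.
      Visit lily.
      At lily: go left to aster.
        aster is a leaf — visit aster.
      At lily: no right child.
    At mint: no right child.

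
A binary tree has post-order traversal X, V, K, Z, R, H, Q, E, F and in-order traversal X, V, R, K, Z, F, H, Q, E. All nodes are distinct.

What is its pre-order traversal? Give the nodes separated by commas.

The last element of post-order is the root; it splits in-order into left and right subtrees.
Root F: left subtree has 5 nodes {X, V, R, K, Z}, right has 3 {H, Q, E}.
  Root R: left subtree has 2 nodes {X, V}, right has 2 {K, Z}.
    Root V: left subtree has 1 node {X}, right has 0 { }.
    Root Z: left subtree has 1 node {K}, right has 0 { }.
  Root E: left subtree has 2 nodes {H, Q}, right has 0 { }.
    Root Q: left subtree has 1 node {H}, right has 0 { }.

F, R, V, X, Z, K, E, Q, H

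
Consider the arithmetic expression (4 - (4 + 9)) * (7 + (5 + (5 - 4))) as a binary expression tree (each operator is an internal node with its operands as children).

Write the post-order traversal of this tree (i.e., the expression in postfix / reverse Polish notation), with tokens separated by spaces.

Post-order on an expression tree gives postfix notation: for each operator, emit left operand, right operand, then the operator.

4 4 9 + - 7 5 5 4 - + + *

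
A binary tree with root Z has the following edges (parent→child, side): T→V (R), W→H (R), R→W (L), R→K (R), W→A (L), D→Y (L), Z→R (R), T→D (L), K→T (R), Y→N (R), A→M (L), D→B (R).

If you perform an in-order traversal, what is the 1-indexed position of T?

12

In-order visits the left subtree, then the node, then the right subtree.
At Z: no left child.
Visit Z.
At Z: go right to R.
  At R: go left to W.
    At W: go left to A.
      At A: go left to M.
        M is a leaf — visit M.
      Visit A.
      At A: no right child.
    Visit W.
    At W: go right to H.
      H is a leaf — visit H.
  Visit R.
  At R: go right to K.
    At K: no left child.
    Visit K.
    At K: go right to T.
      At T: go left to D.
        At D: go left to Y.
          At Y: no left child.
          Visit Y.
          At Y: go right to N.
            N is a leaf — visit N.
        Visit D.
        At D: go right to B.
          B is a leaf — visit B.
      Visit T.
      At T: go right to V.
        V is a leaf — visit V.
Full in-order sequence: Z, M, A, W, H, R, K, Y, N, D, B, T, V.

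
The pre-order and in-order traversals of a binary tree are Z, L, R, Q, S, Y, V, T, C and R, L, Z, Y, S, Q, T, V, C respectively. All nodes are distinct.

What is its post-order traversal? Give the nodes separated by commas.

The first element of pre-order is the root; it splits in-order into left and right subtrees.
Root Z: left subtree has 2 nodes {R, L}, right has 6 {Y, S, Q, T, V, C}.
  Root L: left subtree has 1 node {R}, right has 0 { }.
  Root Q: left subtree has 2 nodes {Y, S}, right has 3 {T, V, C}.
    Root S: left subtree has 1 node {Y}, right has 0 { }.
    Root V: left subtree has 1 node {T}, right has 1 {C}.

R, L, Y, S, T, C, V, Q, Z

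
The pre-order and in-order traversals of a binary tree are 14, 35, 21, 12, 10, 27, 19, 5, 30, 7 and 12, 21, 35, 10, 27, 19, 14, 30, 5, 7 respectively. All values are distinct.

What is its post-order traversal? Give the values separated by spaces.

12 21 19 27 10 35 30 7 5 14

The first element of pre-order is the root; it splits in-order into left and right subtrees.
Root 14: left subtree has 6 nodes {12, 21, 35, 10, 27, 19}, right has 3 {30, 5, 7}.
  Root 35: left subtree has 2 nodes {12, 21}, right has 3 {10, 27, 19}.
    Root 21: left subtree has 1 node {12}, right has 0 { }.
    Root 10: left subtree has 0 nodes { }, right has 2 {27, 19}.
      Root 27: left subtree has 0 nodes { }, right has 1 {19}.
  Root 5: left subtree has 1 node {30}, right has 1 {7}.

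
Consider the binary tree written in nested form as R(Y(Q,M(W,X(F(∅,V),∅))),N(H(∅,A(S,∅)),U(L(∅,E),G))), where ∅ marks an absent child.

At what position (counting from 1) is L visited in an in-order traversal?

13

In-order visits the left subtree, then the node, then the right subtree.
At R: go left to Y.
  At Y: go left to Q.
    Q is a leaf — visit Q.
  Visit Y.
  At Y: go right to M.
    At M: go left to W.
      W is a leaf — visit W.
    Visit M.
    At M: go right to X.
      At X: go left to F.
        At F: no left child.
        Visit F.
        At F: go right to V.
          V is a leaf — visit V.
      Visit X.
      At X: no right child.
Visit R.
At R: go right to N.
  At N: go left to H.
    At H: no left child.
    Visit H.
    At H: go right to A.
      At A: go left to S.
        S is a leaf — visit S.
      Visit A.
      At A: no right child.
  Visit N.
  At N: go right to U.
    At U: go left to L.
      At L: no left child.
      Visit L.
      At L: go right to E.
        E is a leaf — visit E.
    Visit U.
    At U: go right to G.
      G is a leaf — visit G.
Full in-order sequence: Q, Y, W, M, F, V, X, R, H, S, A, N, L, E, U, G.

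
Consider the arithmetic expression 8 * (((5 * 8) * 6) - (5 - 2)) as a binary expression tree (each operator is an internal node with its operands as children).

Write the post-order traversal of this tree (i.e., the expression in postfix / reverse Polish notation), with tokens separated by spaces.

8 5 8 * 6 * 5 2 - - *

Post-order on an expression tree gives postfix notation: for each operator, emit left operand, right operand, then the operator.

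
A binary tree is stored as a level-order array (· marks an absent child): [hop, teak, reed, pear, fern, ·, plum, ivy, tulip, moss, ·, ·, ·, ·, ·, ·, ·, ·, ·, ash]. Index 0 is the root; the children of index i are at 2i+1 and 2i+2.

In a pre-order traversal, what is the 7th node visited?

moss

Pre-order visits the node, then its left subtree, then its right subtree.
Visit hop.
At hop: go left to teak.
  Visit teak.
  At teak: go left to pear.
    Visit pear.
    At pear: go left to ivy.
      ivy is a leaf — visit ivy.
    At pear: go right to tulip.
      tulip is a leaf — visit tulip.
  At teak: go right to fern.
    Visit fern.
    At fern: go left to moss.
      Visit moss.
      At moss: go left to ash.
        ash is a leaf — visit ash.
      At moss: no right child.
    At fern: no right child.
At hop: go right to reed.
  Visit reed.
  At reed: no left child.
  At reed: go right to plum.
    plum is a leaf — visit plum.
Full pre-order sequence: hop, teak, pear, ivy, tulip, fern, moss, ash, reed, plum.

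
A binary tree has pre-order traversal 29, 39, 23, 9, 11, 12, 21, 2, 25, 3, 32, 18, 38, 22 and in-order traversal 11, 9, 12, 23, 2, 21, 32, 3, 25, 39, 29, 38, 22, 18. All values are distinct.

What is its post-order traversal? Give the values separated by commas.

The first element of pre-order is the root; it splits in-order into left and right subtrees.
Root 29: left subtree has 10 nodes {11, 9, 12, 23, 2, 21, 32, 3, 25, 39}, right has 3 {38, 22, 18}.
  Root 39: left subtree has 9 nodes {11, 9, 12, 23, 2, 21, 32, 3, 25}, right has 0 { }.
    Root 23: left subtree has 3 nodes {11, 9, 12}, right has 5 {2, 21, 32, 3, 25}.
      Root 9: left subtree has 1 node {11}, right has 1 {12}.
      Root 21: left subtree has 1 node {2}, right has 3 {32, 3, 25}.
        Root 25: left subtree has 2 nodes {32, 3}, right has 0 { }.
          Root 3: left subtree has 1 node {32}, right has 0 { }.
  Root 18: left subtree has 2 nodes {38, 22}, right has 0 { }.
    Root 38: left subtree has 0 nodes { }, right has 1 {22}.

11, 12, 9, 2, 32, 3, 25, 21, 23, 39, 22, 38, 18, 29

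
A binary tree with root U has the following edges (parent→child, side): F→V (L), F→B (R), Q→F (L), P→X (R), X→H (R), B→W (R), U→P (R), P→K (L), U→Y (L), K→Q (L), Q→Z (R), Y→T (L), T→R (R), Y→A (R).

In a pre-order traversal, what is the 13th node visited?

Pre-order visits the node, then its left subtree, then its right subtree.
Visit U.
At U: go left to Y.
  Visit Y.
  At Y: go left to T.
    Visit T.
    At T: no left child.
    At T: go right to R.
      R is a leaf — visit R.
  At Y: go right to A.
    A is a leaf — visit A.
At U: go right to P.
  Visit P.
  At P: go left to K.
    Visit K.
    At K: go left to Q.
      Visit Q.
      At Q: go left to F.
        Visit F.
        At F: go left to V.
          V is a leaf — visit V.
        At F: go right to B.
          Visit B.
          At B: no left child.
          At B: go right to W.
            W is a leaf — visit W.
      At Q: go right to Z.
        Z is a leaf — visit Z.
    At K: no right child.
  At P: go right to X.
    Visit X.
    At X: no left child.
    At X: go right to H.
      H is a leaf — visit H.
Full pre-order sequence: U, Y, T, R, A, P, K, Q, F, V, B, W, Z, X, H.

Z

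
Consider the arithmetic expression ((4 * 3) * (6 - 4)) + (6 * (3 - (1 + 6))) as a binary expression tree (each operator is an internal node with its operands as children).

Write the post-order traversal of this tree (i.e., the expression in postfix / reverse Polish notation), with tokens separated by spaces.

Post-order on an expression tree gives postfix notation: for each operator, emit left operand, right operand, then the operator.

4 3 * 6 4 - * 6 3 1 6 + - * +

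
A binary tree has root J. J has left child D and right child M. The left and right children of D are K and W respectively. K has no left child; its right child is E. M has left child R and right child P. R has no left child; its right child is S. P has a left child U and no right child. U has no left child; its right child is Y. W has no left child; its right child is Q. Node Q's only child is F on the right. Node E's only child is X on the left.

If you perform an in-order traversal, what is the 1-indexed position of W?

In-order visits the left subtree, then the node, then the right subtree.
At J: go left to D.
  At D: go left to K.
    At K: no left child.
    Visit K.
    At K: go right to E.
      At E: go left to X.
        X is a leaf — visit X.
      Visit E.
      At E: no right child.
  Visit D.
  At D: go right to W.
    At W: no left child.
    Visit W.
    At W: go right to Q.
      At Q: no left child.
      Visit Q.
      At Q: go right to F.
        F is a leaf — visit F.
Visit J.
At J: go right to M.
  At M: go left to R.
    At R: no left child.
    Visit R.
    At R: go right to S.
      S is a leaf — visit S.
  Visit M.
  At M: go right to P.
    At P: go left to U.
      At U: no left child.
      Visit U.
      At U: go right to Y.
        Y is a leaf — visit Y.
    Visit P.
    At P: no right child.
Full in-order sequence: K, X, E, D, W, Q, F, J, R, S, M, U, Y, P.

5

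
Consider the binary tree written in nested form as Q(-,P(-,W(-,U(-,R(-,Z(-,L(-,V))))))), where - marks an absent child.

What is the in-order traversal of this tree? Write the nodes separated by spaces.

Q P W U R Z L V

In-order visits the left subtree, then the node, then the right subtree.
At Q: no left child.
Visit Q.
At Q: go right to P.
  At P: no left child.
  Visit P.
  At P: go right to W.
    At W: no left child.
    Visit W.
    At W: go right to U.
      At U: no left child.
      Visit U.
      At U: go right to R.
        At R: no left child.
        Visit R.
        At R: go right to Z.
          At Z: no left child.
          Visit Z.
          At Z: go right to L.
            At L: no left child.
            Visit L.
            At L: go right to V.
              V is a leaf — visit V.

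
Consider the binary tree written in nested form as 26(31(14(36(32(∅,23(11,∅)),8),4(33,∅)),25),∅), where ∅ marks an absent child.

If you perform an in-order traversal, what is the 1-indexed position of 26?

11

In-order visits the left subtree, then the node, then the right subtree.
At 26: go left to 31.
  At 31: go left to 14.
    At 14: go left to 36.
      At 36: go left to 32.
        At 32: no left child.
        Visit 32.
        At 32: go right to 23.
          At 23: go left to 11.
            11 is a leaf — visit 11.
          Visit 23.
          At 23: no right child.
      Visit 36.
      At 36: go right to 8.
        8 is a leaf — visit 8.
    Visit 14.
    At 14: go right to 4.
      At 4: go left to 33.
        33 is a leaf — visit 33.
      Visit 4.
      At 4: no right child.
  Visit 31.
  At 31: go right to 25.
    25 is a leaf — visit 25.
Visit 26.
At 26: no right child.
Full in-order sequence: 32, 11, 23, 36, 8, 14, 33, 4, 31, 25, 26.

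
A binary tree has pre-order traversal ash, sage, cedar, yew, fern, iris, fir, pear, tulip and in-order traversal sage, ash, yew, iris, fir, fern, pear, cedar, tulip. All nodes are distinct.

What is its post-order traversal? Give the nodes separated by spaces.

sage fir iris pear fern yew tulip cedar ash

The first element of pre-order is the root; it splits in-order into left and right subtrees.
Root ash: left subtree has 1 node {sage}, right has 7 {yew, iris, fir, fern, pear, cedar, tulip}.
  Root cedar: left subtree has 5 nodes {yew, iris, fir, fern, pear}, right has 1 {tulip}.
    Root yew: left subtree has 0 nodes { }, right has 4 {iris, fir, fern, pear}.
      Root fern: left subtree has 2 nodes {iris, fir}, right has 1 {pear}.
        Root iris: left subtree has 0 nodes { }, right has 1 {fir}.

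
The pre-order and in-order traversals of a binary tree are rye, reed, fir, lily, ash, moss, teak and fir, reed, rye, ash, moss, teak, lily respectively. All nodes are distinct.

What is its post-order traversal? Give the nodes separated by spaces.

The first element of pre-order is the root; it splits in-order into left and right subtrees.
Root rye: left subtree has 2 nodes {fir, reed}, right has 4 {ash, moss, teak, lily}.
  Root reed: left subtree has 1 node {fir}, right has 0 { }.
  Root lily: left subtree has 3 nodes {ash, moss, teak}, right has 0 { }.
    Root ash: left subtree has 0 nodes { }, right has 2 {moss, teak}.
      Root moss: left subtree has 0 nodes { }, right has 1 {teak}.

fir reed teak moss ash lily rye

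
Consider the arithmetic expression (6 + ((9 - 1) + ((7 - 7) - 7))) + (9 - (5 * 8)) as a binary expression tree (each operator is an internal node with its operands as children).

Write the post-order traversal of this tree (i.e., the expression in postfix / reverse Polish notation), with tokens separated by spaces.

6 9 1 - 7 7 - 7 - + + 9 5 8 * - +

Post-order on an expression tree gives postfix notation: for each operator, emit left operand, right operand, then the operator.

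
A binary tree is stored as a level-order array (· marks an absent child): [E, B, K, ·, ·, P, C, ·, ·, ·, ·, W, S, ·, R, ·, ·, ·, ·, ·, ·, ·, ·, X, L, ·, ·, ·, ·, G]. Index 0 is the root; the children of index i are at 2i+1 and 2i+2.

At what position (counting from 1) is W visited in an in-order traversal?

4

In-order visits the left subtree, then the node, then the right subtree.
At E: go left to B.
  B is a leaf — visit B.
Visit E.
At E: go right to K.
  At K: go left to P.
    At P: go left to W.
      At W: go left to X.
        X is a leaf — visit X.
      Visit W.
      At W: go right to L.
        L is a leaf — visit L.
    Visit P.
    At P: go right to S.
      S is a leaf — visit S.
  Visit K.
  At K: go right to C.
    At C: no left child.
    Visit C.
    At C: go right to R.
      At R: go left to G.
        G is a leaf — visit G.
      Visit R.
      At R: no right child.
Full in-order sequence: B, E, X, W, L, P, S, K, C, G, R.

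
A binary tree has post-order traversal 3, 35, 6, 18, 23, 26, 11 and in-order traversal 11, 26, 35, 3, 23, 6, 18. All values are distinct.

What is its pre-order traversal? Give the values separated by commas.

The last element of post-order is the root; it splits in-order into left and right subtrees.
Root 11: left subtree has 0 nodes { }, right has 6 {26, 35, 3, 23, 6, 18}.
  Root 26: left subtree has 0 nodes { }, right has 5 {35, 3, 23, 6, 18}.
    Root 23: left subtree has 2 nodes {35, 3}, right has 2 {6, 18}.
      Root 35: left subtree has 0 nodes { }, right has 1 {3}.
      Root 18: left subtree has 1 node {6}, right has 0 { }.

11, 26, 23, 35, 3, 18, 6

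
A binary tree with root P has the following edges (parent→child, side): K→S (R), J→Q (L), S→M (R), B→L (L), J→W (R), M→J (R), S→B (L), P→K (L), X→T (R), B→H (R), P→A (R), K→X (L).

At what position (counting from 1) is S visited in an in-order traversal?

7

In-order visits the left subtree, then the node, then the right subtree.
At P: go left to K.
  At K: go left to X.
    At X: no left child.
    Visit X.
    At X: go right to T.
      T is a leaf — visit T.
  Visit K.
  At K: go right to S.
    At S: go left to B.
      At B: go left to L.
        L is a leaf — visit L.
      Visit B.
      At B: go right to H.
        H is a leaf — visit H.
    Visit S.
    At S: go right to M.
      At M: no left child.
      Visit M.
      At M: go right to J.
        At J: go left to Q.
          Q is a leaf — visit Q.
        Visit J.
        At J: go right to W.
          W is a leaf — visit W.
Visit P.
At P: go right to A.
  A is a leaf — visit A.
Full in-order sequence: X, T, K, L, B, H, S, M, Q, J, W, P, A.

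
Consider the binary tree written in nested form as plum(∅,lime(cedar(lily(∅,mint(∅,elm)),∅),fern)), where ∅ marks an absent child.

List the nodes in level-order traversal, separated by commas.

Level-order visits nodes level by level from the root, left to right within each level.
Level 0: plum
Level 1: lime
Level 2: cedar, fern
Level 3: lily
Level 4: mint
Level 5: elm

plum, lime, cedar, fern, lily, mint, elm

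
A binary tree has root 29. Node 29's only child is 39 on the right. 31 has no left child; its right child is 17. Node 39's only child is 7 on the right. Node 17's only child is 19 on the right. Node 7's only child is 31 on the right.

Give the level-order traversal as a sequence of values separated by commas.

Level-order visits nodes level by level from the root, left to right within each level.
Level 0: 29
Level 1: 39
Level 2: 7
Level 3: 31
Level 4: 17
Level 5: 19

29, 39, 7, 31, 17, 19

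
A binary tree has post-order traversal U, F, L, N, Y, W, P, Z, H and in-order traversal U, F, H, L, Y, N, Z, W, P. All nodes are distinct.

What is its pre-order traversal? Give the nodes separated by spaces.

H F U Z Y L N P W

The last element of post-order is the root; it splits in-order into left and right subtrees.
Root H: left subtree has 2 nodes {U, F}, right has 6 {L, Y, N, Z, W, P}.
  Root F: left subtree has 1 node {U}, right has 0 { }.
  Root Z: left subtree has 3 nodes {L, Y, N}, right has 2 {W, P}.
    Root Y: left subtree has 1 node {L}, right has 1 {N}.
    Root P: left subtree has 1 node {W}, right has 0 { }.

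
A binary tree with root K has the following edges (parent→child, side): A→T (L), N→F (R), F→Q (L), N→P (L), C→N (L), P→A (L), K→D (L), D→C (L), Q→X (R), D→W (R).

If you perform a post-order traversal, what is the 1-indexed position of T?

1

Post-order visits the left subtree, then the right subtree, then the node.
At K: go left to D.
  At D: go left to C.
    At C: go left to N.
      At N: go left to P.
        At P: go left to A.
          At A: go left to T.
            T is a leaf — visit T.
          At A: no right child.
          Visit A.
        At P: no right child.
        Visit P.
      At N: go right to F.
        At F: go left to Q.
          At Q: no left child.
          At Q: go right to X.
            X is a leaf — visit X.
          Visit Q.
        At F: no right child.
        Visit F.
      Visit N.
    At C: no right child.
    Visit C.
  At D: go right to W.
    W is a leaf — visit W.
  Visit D.
At K: no right child.
Visit K.
Full post-order sequence: T, A, P, X, Q, F, N, C, W, D, K.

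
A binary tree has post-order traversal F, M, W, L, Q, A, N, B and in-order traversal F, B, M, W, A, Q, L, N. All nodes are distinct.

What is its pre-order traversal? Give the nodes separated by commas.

B, F, N, A, W, M, Q, L

The last element of post-order is the root; it splits in-order into left and right subtrees.
Root B: left subtree has 1 node {F}, right has 6 {M, W, A, Q, L, N}.
  Root N: left subtree has 5 nodes {M, W, A, Q, L}, right has 0 { }.
    Root A: left subtree has 2 nodes {M, W}, right has 2 {Q, L}.
      Root W: left subtree has 1 node {M}, right has 0 { }.
      Root Q: left subtree has 0 nodes { }, right has 1 {L}.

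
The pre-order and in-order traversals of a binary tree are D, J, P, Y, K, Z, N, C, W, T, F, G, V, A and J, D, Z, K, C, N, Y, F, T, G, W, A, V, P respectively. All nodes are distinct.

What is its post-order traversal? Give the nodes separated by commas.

The first element of pre-order is the root; it splits in-order into left and right subtrees.
Root D: left subtree has 1 node {J}, right has 12 {Z, K, C, N, Y, F, T, G, W, A, V, P}.
  Root P: left subtree has 11 nodes {Z, K, C, N, Y, F, T, G, W, A, V}, right has 0 { }.
    Root Y: left subtree has 4 nodes {Z, K, C, N}, right has 6 {F, T, G, W, A, V}.
      Root K: left subtree has 1 node {Z}, right has 2 {C, N}.
        Root N: left subtree has 1 node {C}, right has 0 { }.
      Root W: left subtree has 3 nodes {F, T, G}, right has 2 {A, V}.
        Root T: left subtree has 1 node {F}, right has 1 {G}.
        Root V: left subtree has 1 node {A}, right has 0 { }.

J, Z, C, N, K, F, G, T, A, V, W, Y, P, D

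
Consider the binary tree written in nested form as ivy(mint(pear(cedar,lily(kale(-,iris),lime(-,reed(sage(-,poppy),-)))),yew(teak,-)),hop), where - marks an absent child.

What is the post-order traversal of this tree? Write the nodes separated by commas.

cedar, iris, kale, poppy, sage, reed, lime, lily, pear, teak, yew, mint, hop, ivy

Post-order visits the left subtree, then the right subtree, then the node.
At ivy: go left to mint.
  At mint: go left to pear.
    At pear: go left to cedar.
      cedar is a leaf — visit cedar.
    At pear: go right to lily.
      At lily: go left to kale.
        At kale: no left child.
        At kale: go right to iris.
          iris is a leaf — visit iris.
        Visit kale.
      At lily: go right to lime.
        At lime: no left child.
        At lime: go right to reed.
          At reed: go left to sage.
            At sage: no left child.
            At sage: go right to poppy.
              poppy is a leaf — visit poppy.
            Visit sage.
          At reed: no right child.
          Visit reed.
        Visit lime.
      Visit lily.
    Visit pear.
  At mint: go right to yew.
    At yew: go left to teak.
      teak is a leaf — visit teak.
    At yew: no right child.
    Visit yew.
  Visit mint.
At ivy: go right to hop.
  hop is a leaf — visit hop.
Visit ivy.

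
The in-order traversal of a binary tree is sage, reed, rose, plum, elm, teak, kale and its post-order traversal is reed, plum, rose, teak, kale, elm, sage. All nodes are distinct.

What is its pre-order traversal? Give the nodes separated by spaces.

sage elm rose reed plum kale teak

The last element of post-order is the root; it splits in-order into left and right subtrees.
Root sage: left subtree has 0 nodes { }, right has 6 {reed, rose, plum, elm, teak, kale}.
  Root elm: left subtree has 3 nodes {reed, rose, plum}, right has 2 {teak, kale}.
    Root rose: left subtree has 1 node {reed}, right has 1 {plum}.
    Root kale: left subtree has 1 node {teak}, right has 0 { }.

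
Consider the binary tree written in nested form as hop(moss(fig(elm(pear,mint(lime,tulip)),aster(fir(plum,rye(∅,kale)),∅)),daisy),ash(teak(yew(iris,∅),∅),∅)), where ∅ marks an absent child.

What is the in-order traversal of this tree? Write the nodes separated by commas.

In-order visits the left subtree, then the node, then the right subtree.
At hop: go left to moss.
  At moss: go left to fig.
    At fig: go left to elm.
      At elm: go left to pear.
        pear is a leaf — visit pear.
      Visit elm.
      At elm: go right to mint.
        At mint: go left to lime.
          lime is a leaf — visit lime.
        Visit mint.
        At mint: go right to tulip.
          tulip is a leaf — visit tulip.
    Visit fig.
    At fig: go right to aster.
      At aster: go left to fir.
        At fir: go left to plum.
          plum is a leaf — visit plum.
        Visit fir.
        At fir: go right to rye.
          At rye: no left child.
          Visit rye.
          At rye: go right to kale.
            kale is a leaf — visit kale.
      Visit aster.
      At aster: no right child.
  Visit moss.
  At moss: go right to daisy.
    daisy is a leaf — visit daisy.
Visit hop.
At hop: go right to ash.
  At ash: go left to teak.
    At teak: go left to yew.
      At yew: go left to iris.
        iris is a leaf — visit iris.
      Visit yew.
      At yew: no right child.
    Visit teak.
    At teak: no right child.
  Visit ash.
  At ash: no right child.

pear, elm, lime, mint, tulip, fig, plum, fir, rye, kale, aster, moss, daisy, hop, iris, yew, teak, ash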